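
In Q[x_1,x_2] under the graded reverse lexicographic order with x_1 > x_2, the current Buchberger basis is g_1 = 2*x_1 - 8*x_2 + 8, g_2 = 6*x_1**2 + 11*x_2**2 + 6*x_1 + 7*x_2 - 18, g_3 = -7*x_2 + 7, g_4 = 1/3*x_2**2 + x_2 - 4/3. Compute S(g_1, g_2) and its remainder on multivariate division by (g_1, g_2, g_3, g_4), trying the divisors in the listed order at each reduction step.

S(g_1, g_2) = -4*x_1*x_2 - 11/6*x_2**2 + 3*x_1 - 7/6*x_2 + 3; remainder on division = 0.

lcm(LM(g_1), LM(g_2)) = x_1**2.
S = (lcm/LT(g_1))·g_1 − (lcm/LT(g_2))·g_2 = -4*x_1*x_2 - 11/6*x_2**2 + 3*x_1 - 7/6*x_2 + 3.
Reduce S modulo (g_1, g_2, g_3, g_4) in that order:
  leading term x_1*x_2: subtract (-2*x_2)·g_1 from -4*x_1*x_2 - 11/6*x_2**2 + 3*x_1 - 7/6*x_2 + 3 → -107/6*x_2**2 + 3*x_1 + 89/6*x_2 + 3
  leading term x_2**2: subtract (107/42*x_2)·g_3 from -107/6*x_2**2 + 3*x_1 + 89/6*x_2 + 3 → 3*x_1 - 3*x_2 + 3
  leading term x_1: subtract (3/2)·g_1 from 3*x_1 - 3*x_2 + 3 → 9*x_2 - 9
  leading term x_2: subtract (-9/7)·g_3 from 9*x_2 - 9 → 0
The remainder is 0, so this S-polynomial contributes no new basis element.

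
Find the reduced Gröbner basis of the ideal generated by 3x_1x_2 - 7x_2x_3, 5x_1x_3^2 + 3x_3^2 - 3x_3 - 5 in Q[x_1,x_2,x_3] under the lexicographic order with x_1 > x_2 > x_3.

f_1 = 3x_1x_2 - 7x_2x_3, LT = x_1x_2.
f_2 = 5x_1x_3^2 + 3x_3^2 - 3x_3 - 5, LT = x_1x_3^2.

S(f_1,f_2): lcm = x_1x_2x_3^2. S = -7/3x_2x_3^3 - 3/5x_2x_3^2 + 3/5x_2x_3 + x_2.
  reduce S modulo (f_1, f_2):
  remainder -7/3x_2x_3^3 - 3/5x_2x_3^2 + 3/5x_2x_3 + x_2 ≠ 0; add g_3 = -7/3x_2x_3^3 - 3/5x_2x_3^2 + 3/5x_2x_3 + x_2 to the basis.

The other S-polynomials (S(f_1,g_3), S(f_2,g_3)) all reduce to 0 modulo the current basis, so we have a Gröbner basis.

G = {x_1x_2 - 7/3x_2x_3, x_1x_3^2 + 3/5x_3^2 - 3/5x_3 - 1, x_2x_3^3 + 9/35x_2x_3^2 - 9/35x_2x_3 - 3/7x_2}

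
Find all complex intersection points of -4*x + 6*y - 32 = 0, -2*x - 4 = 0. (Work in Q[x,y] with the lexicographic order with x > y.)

{(-2, 4)}

Compute a lex Gröbner basis by Buchberger's algorithm.
f_1 = -4*x + 6*y - 32, LT = x.
f_2 = -2*x - 4, LT = x.

S(f_1,f_2): lcm = x. S = -3/2*y + 6.
  reduce S modulo (f_1, f_2):
  remainder -3/2*y + 6 ≠ 0; add h_3 = -3/2*y + 6 to the basis.

The other S-polynomials (S(f_1,h_3), S(f_2,h_3)) all reduce to 0 modulo the current basis, so we have a Gröbner basis.
Inter-reduce: drop elements whose leading term is divisible by another's, tail-reduce, and make monic.
Reduced Gröbner basis: {x + 2, y - 4}.

From the last basis element, y - 4 = 0, so y takes values in {4}. Each choice, substituted upward through the basis, yields the corresponding point(s) of the solution set.
  y = 4: the earlier basis element becomes x + 2 = 0, giving x = -2 — point (-2, 4).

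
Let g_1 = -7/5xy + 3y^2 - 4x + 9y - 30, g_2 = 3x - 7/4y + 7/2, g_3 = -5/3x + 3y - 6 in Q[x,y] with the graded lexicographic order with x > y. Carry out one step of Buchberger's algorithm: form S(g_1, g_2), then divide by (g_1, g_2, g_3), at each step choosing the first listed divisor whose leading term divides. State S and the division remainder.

lcm(LM(g_1), LM(g_2)) = xy.
S = (lcm/LT(g_1))·g_1 − (lcm/LT(g_2))·g_2 = -131/84y^2 + 20/7x - 319/42y + 150/7.
Reduce S modulo (g_1, g_2, g_3) in that order:
  leading term y^2: no divisor's leading term divides it; move -131/84y^2 to the remainder.
  leading term x: subtract (20/21)·g_2 from 20/7x - 319/42y + 150/7 → -83/14y + 380/21
  leading term y: no divisor's leading term divides it; move -83/14y to the remainder.
  leading term 1: no divisor's leading term divides it; move 380/21 to the remainder.
The remainder -131/84y^2 - 83/14y + 380/21 is nonzero, so it would be added as the next basis element.
An S-polynomial is built so that the two leading terms cancel; whether anything survives reduction is exactly the Gröbner-basis criterion.

S(g_1, g_2) = -131/84y^2 + 20/7x - 319/42y + 150/7; remainder on division = -131/84y^2 - 83/14y + 380/21.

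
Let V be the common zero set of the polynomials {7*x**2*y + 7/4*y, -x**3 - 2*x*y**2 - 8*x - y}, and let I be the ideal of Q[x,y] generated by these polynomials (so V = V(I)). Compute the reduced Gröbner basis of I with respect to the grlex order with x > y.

G = {y**4 + 31/4*x*y + 39/8*y**2, x**3 + y**3 + 8*x + 39/8*y, x**2*y + 1/4*y, x*y**2 - 1/2*y**3 - 31/16*y}

f_1 = 7*x**2*y + 7/4*y, LT = x**2*y.
f_2 = -x**3 - 2*x*y**2 - 8*x - y, LT = x**3.

S(f_1,f_2): lcm = x**3*y. S = -2*x*y**3 - 31/4*x*y - y**2.
  reduce S modulo (f_1, f_2):
  remainder -2*x*y**3 - 31/4*x*y - y**2 ≠ 0; add g_3 = -2*x*y**3 - 31/4*x*y - y**2 to the basis.

S(f_1,g_3): lcm = x**2*y**3. S = -31/8*x**2*y - 1/2*x*y**2 + 1/4*y**3.
  reduce S modulo (f_1, f_2, g_3):
  remainder -1/2*x*y**2 + 1/4*y**3 + 31/32*y ≠ 0; add g_4 = -1/2*x*y**2 + 1/4*y**3 + 31/32*y to the basis.

S(g_3,g_4): lcm = x*y**3. S = 1/2*y**4 + 31/8*x*y + 39/16*y**2.
  reduce S modulo (f_1, f_2, g_3, g_4):
  remainder 1/2*y**4 + 31/8*x*y + 39/16*y**2 ≠ 0; add g_5 = 1/2*y**4 + 31/8*x*y + 39/16*y**2 to the basis.

The other S-polynomials (S(f_2,g_3), S(f_1,g_4), S(f_2,g_4), S(f_1,g_5), S(f_2,g_5), S(g_3,g_5), S(g_4,g_5)) all reduce to 0 modulo the current basis, so we have a Gröbner basis.
Inter-reduce: drop elements whose leading term is divisible by another's, tail-reduce, and make monic.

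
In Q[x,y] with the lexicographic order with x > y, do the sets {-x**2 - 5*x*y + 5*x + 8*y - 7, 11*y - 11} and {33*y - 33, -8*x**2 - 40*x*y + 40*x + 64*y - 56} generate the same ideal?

Equality of ideals is decidable: compute both reduced Gröbner bases (unique for the ordering) and check whether they agree.
Buchberger on the first generating set:
f_1 = -x**2 - 5*x*y + 5*x + 8*y - 7, LT = x**2.
f_2 = 11*y - 11, LT = y.

The S-polynomials (S(f_1,f_2)) all reduce to 0 modulo the current basis, so we have a Gröbner basis.
Inter-reduce: drop elements whose leading term is divisible by another's, tail-reduce, and make monic.
Reduced Gröbner basis: {x**2 - 1, y - 1}.

Buchberger on the second generating set:
h_1 = 33*y - 33, LT = y.
h_2 = -8*x**2 - 40*x*y + 40*x + 64*y - 56, LT = x**2.

The S-polynomials (S(h_1,h_2)) all reduce to 0 modulo the current basis, so we have a Gröbner basis.
Inter-reduce: drop elements whose leading term is divisible by another's, tail-reduce, and make monic.
Reduced Gröbner basis: {x**2 - 1, y - 1}.

These coincide, so the ideals are equal.

Yes, the ideals are equal.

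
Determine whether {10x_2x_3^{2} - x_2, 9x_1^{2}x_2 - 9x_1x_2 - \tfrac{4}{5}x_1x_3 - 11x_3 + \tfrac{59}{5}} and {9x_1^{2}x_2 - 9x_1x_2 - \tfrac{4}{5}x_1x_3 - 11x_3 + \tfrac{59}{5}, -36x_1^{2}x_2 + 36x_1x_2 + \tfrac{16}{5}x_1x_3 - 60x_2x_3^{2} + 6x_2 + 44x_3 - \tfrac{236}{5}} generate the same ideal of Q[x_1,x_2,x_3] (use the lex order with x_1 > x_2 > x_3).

Yes, the ideals are equal.

Equality of ideals is decidable: compute both reduced Gröbner bases (unique for the ordering) and check whether they agree.
Buchberger on the first generating set:
f_1 = 10x_2x_3^{2} - x_2, LT = x_2x_3^{2}.
f_2 = 9x_1^{2}x_2 - 9x_1x_2 - \tfrac{4}{5}x_1x_3 - 11x_3 + \tfrac{59}{5}, LT = x_1^{2}x_2.

S(f_1,f_2): lcm = x_1^{2}x_2x_3^{2}. S = -\tfrac{1}{10}x_1^{2}x_2 + x_1x_2x_3^{2} + \tfrac{4}{45}x_1x_3^{3} + \tfrac{11}{9}x_3^{3} - \tfrac{59}{45}x_3^{2}.
  reduce S modulo (f_1, f_2):
  remainder \tfrac{4}{45}x_1x_3^{3} - \tfrac{2}{225}x_1x_3 + \tfrac{11}{9}x_3^{3} - \tfrac{59}{45}x_3^{2} - \tfrac{11}{90}x_3 + \tfrac{59}{450} ≠ 0; add g_3 = \tfrac{4}{45}x_1x_3^{3} - \tfrac{2}{225}x_1x_3 + \tfrac{11}{9}x_3^{3} - \tfrac{59}{45}x_3^{2} - \tfrac{11}{90}x_3 + \tfrac{59}{450} to the basis.

The other S-polynomials (S(f_1,g_3), S(f_2,g_3)) all reduce to 0 modulo the current basis, so we have a Gröbner basis.
Inter-reduce: drop elements whose leading term is divisible by another's, tail-reduce, and make monic.
Reduced Gröbner basis: {x_1^{2}x_2 - x_1x_2 - \tfrac{4}{45}x_1x_3 - \tfrac{11}{9}x_3 + \tfrac{59}{45}, x_1x_3^{3} - \tfrac{1}{10}x_1x_3 + \tfrac{55}{4}x_3^{3} - \tfrac{59}{4}x_3^{2} - \tfrac{11}{8}x_3 + \tfrac{59}{40}, x_2x_3^{2} - \tfrac{1}{10}x_2}.

Buchberger on the second generating set:
h_1 = 9x_1^{2}x_2 - 9x_1x_2 - \tfrac{4}{5}x_1x_3 - 11x_3 + \tfrac{59}{5}, LT = x_1^{2}x_2.
h_2 = -36x_1^{2}x_2 + 36x_1x_2 + \tfrac{16}{5}x_1x_3 - 60x_2x_3^{2} + 6x_2 + 44x_3 - \tfrac{236}{5}, LT = x_1^{2}x_2.

S(h_1,h_2): lcm = x_1^{2}x_2. S = -\tfrac{5}{3}x_2x_3^{2} + \tfrac{1}{6}x_2.
  reduce S modulo (h_1, h_2):
  remainder -\tfrac{5}{3}x_2x_3^{2} + \tfrac{1}{6}x_2 ≠ 0; add k_3 = -\tfrac{5}{3}x_2x_3^{2} + \tfrac{1}{6}x_2 to the basis.

S(h_1,k_3): lcm = x_1^{2}x_2x_3^{2}. S = \tfrac{1}{10}x_1^{2}x_2 - x_1x_2x_3^{2} - \tfrac{4}{45}x_1x_3^{3} - \tfrac{11}{9}x_3^{3} + \tfrac{59}{45}x_3^{2}.
  reduce S modulo (h_1, h_2, k_3):
  remainder -\tfrac{4}{45}x_1x_3^{3} + \tfrac{2}{225}x_1x_3 - \tfrac{11}{9}x_3^{3} + \tfrac{59}{45}x_3^{2} + \tfrac{11}{90}x_3 - \tfrac{59}{450} ≠ 0; add k_4 = -\tfrac{4}{45}x_1x_3^{3} + \tfrac{2}{225}x_1x_3 - \tfrac{11}{9}x_3^{3} + \tfrac{59}{45}x_3^{2} + \tfrac{11}{90}x_3 - \tfrac{59}{450} to the basis.

The other S-polynomials (S(h_2,k_3), S(h_1,k_4), S(h_2,k_4), S(k_3,k_4)) all reduce to 0 modulo the current basis, so we have a Gröbner basis.
Inter-reduce: drop elements whose leading term is divisible by another's, tail-reduce, and make monic.
Reduced Gröbner basis: {x_1^{2}x_2 - x_1x_2 - \tfrac{4}{45}x_1x_3 - \tfrac{11}{9}x_3 + \tfrac{59}{45}, x_1x_3^{3} - \tfrac{1}{10}x_1x_3 + \tfrac{55}{4}x_3^{3} - \tfrac{59}{4}x_3^{2} - \tfrac{11}{8}x_3 + \tfrac{59}{40}, x_2x_3^{2} - \tfrac{1}{10}x_2}.

The two bases agree; hence the ideals are identical.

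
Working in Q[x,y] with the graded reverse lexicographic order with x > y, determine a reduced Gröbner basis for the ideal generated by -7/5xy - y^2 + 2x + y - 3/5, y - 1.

G = {x - 1, y - 1}

f_1 = -7/5xy - y^2 + 2x + y - 3/5, LT = xy.
f_2 = y - 1, LT = y.

S(f_1,f_2): lcm = xy. S = 5/7y^2 - 3/7x - 5/7y + 3/7.
  reduce S modulo (f_1, f_2):
  remainder -3/7x + 3/7 ≠ 0; add g_3 = -3/7x + 3/7 to the basis.

The other S-polynomials (S(f_1,g_3), S(f_2,g_3)) all reduce to 0 modulo the current basis, so we have a Gröbner basis.
Inter-reduce: drop elements whose leading term is divisible by another's, tail-reduce, and make monic.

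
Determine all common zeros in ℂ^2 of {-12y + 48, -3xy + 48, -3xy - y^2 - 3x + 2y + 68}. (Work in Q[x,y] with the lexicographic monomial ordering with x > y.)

{(4, 4)}

Compute a lex Gröbner basis by Buchberger's algorithm.
f_1 = -12y + 48, LT = y.
f_2 = -3xy + 48, LT = xy.
f_3 = -3xy - 3x - y^2 + 2y + 68, LT = xy.

S(f_1,f_2): lcm = xy. S = -4x + 16.
  reduce S modulo (f_1, f_2, f_3):
  remainder -4x + 16 ≠ 0; add h_4 = -4x + 16 to the basis.

The other S-polynomials (S(f_1,f_3), S(f_2,f_3), S(f_1,h_4), S(f_2,h_4), S(f_3,h_4)) all reduce to 0 modulo the current basis, so we have a Gröbner basis.
Inter-reduce: drop elements whose leading term is divisible by another's, tail-reduce, and make monic.
Reduced Gröbner basis: {x - 4, y - 4}.

Since the basis is lex-ordered, y - 4 is univariate in y. Its roots are {4}. Back-substituting each root into the other basis elements fixes the other coordinates.
  y = 4: the earlier basis element becomes x - 4 = 0, giving x = 4 — point (4, 4).
Zero-dimensionality of the ideal guarantees finitely many solutions over ℂ.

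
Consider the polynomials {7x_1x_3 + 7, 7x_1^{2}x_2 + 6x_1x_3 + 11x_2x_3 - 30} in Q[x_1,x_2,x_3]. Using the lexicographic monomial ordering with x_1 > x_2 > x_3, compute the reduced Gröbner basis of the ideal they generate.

f_1 = 7x_1x_3 + 7, LT = x_1x_3.
f_2 = 7x_1^{2}x_2 + 6x_1x_3 + 11x_2x_3 - 30, LT = x_1^{2}x_2.

S(f_1,f_2): lcm = x_1^{2}x_2x_3. S = x_1x_2 - \tfrac{6}{7}x_1x_3^{2} - \tfrac{11}{7}x_2x_3^{2} + \tfrac{30}{7}x_3.
  leading term x_1x_2: no divisor's leading term divides it; move x_1x_2 to the remainder.
  leading term x_1x_3^{2}: subtract (-\tfrac{6}{49}x_3)·f_1 from -\tfrac{6}{7}x_1x_3^{2} - \tfrac{11}{7}x_2x_3^{2} + \tfrac{30}{7}x_3 → -\tfrac{11}{7}x_2x_3^{2} + \tfrac{36}{7}x_3
  leading term x_2x_3^{2}: no divisor's leading term divides it; move -\tfrac{11}{7}x_2x_3^{2} to the remainder.
  leading term x_3: no divisor's leading term divides it; move \tfrac{36}{7}x_3 to the remainder.
  remainder x_1x_2 - \tfrac{11}{7}x_2x_3^{2} + \tfrac{36}{7}x_3 ≠ 0; add g_3 = x_1x_2 - \tfrac{11}{7}x_2x_3^{2} + \tfrac{36}{7}x_3 to the basis.

S(f_1,g_3): lcm = x_1x_2x_3. S = \tfrac{11}{7}x_2x_3^{3} + x_2 - \tfrac{36}{7}x_3^{2}.
  leading term x_2x_3^{3}: no divisor's leading term divides it; move \tfrac{11}{7}x_2x_3^{3} to the remainder.
  leading term x_2: no divisor's leading term divides it; move x_2 to the remainder.
  leading term x_3^{2}: no divisor's leading term divides it; move -\tfrac{36}{7}x_3^{2} to the remainder.
  remainder \tfrac{11}{7}x_2x_3^{3} + x_2 - \tfrac{36}{7}x_3^{2} ≠ 0; add g_4 = \tfrac{11}{7}x_2x_3^{3} + x_2 - \tfrac{36}{7}x_3^{2} to the basis.

The other S-polynomials (S(f_2,g_3), S(f_1,g_4), S(f_2,g_4), S(g_3,g_4)) all reduce to 0 modulo the current basis, so we have a Gröbner basis.
Inter-reduce: drop elements whose leading term is divisible by another's, tail-reduce, and make monic.

G = {x_1x_2 - \tfrac{11}{7}x_2x_3^{2} + \tfrac{36}{7}x_3, x_1x_3 + 1, x_2x_3^{3} + \tfrac{7}{11}x_2 - \tfrac{36}{11}x_3^{2}}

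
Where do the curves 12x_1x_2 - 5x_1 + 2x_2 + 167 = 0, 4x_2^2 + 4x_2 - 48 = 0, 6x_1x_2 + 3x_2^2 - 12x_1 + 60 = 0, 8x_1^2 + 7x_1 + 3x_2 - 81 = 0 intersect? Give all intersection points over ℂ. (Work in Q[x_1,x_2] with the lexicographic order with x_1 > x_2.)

Compute a lex Gröbner basis by Buchberger's algorithm.
f_1 = 12x_1x_2 - 5x_1 + 2x_2 + 167, LT = x_1x_2.
f_2 = 4x_2^2 + 4x_2 - 48, LT = x_2^2.
f_3 = 6x_1x_2 - 12x_1 + 3x_2^2 + 60, LT = x_1x_2.
f_4 = 8x_1^2 + 7x_1 + 3x_2 - 81, LT = x_1^2.

S(f_1,f_2): lcm = x_1x_2^2. S = -17/12x_1x_2 + 12x_1 + 1/6x_2^2 + 167/12x_2.
  leading term x_1x_2: subtract (-17/144)·f_1 from -17/12x_1x_2 + 12x_1 + 1/6x_2^2 + 167/12x_2 → 1643/144x_1 + 1/6x_2^2 + 1019/72x_2 + 2839/144
  leading term x_1: no divisor's leading term divides it; move 1643/144x_1 to the remainder.
  leading term x_2^2: subtract (1/24)·f_2 from 1/6x_2^2 + 1019/72x_2 + 2839/144 → 1007/72x_2 + 3127/144
  leading term x_2: no divisor's leading term divides it; move 1007/72x_2 to the remainder.
  leading term 1: no divisor's leading term divides it; move 3127/144 to the remainder.
  remainder 1643/144x_1 + 1007/72x_2 + 3127/144 ≠ 0; add h_5 = 1643/144x_1 + 1007/72x_2 + 3127/144 to the basis.

S(f_1,f_3): lcm = x_1x_2. S = 19/12x_1 - 1/2x_2^2 + 1/6x_2 + 47/12.
  leading term x_1: subtract (228/1643)·h_5 from 19/12x_1 - 1/2x_2^2 + 1/6x_2 + 47/12 → -1/2x_2^2 - 55/31x_2 + 28/31
  leading term x_2^2: subtract (-1/8)·f_2 from -1/2x_2^2 - 55/31x_2 + 28/31 → -79/62x_2 - 158/31
  leading term x_2: no divisor's leading term divides it; move -79/62x_2 to the remainder.
  leading term 1: no divisor's leading term divides it; move -158/31 to the remainder.
  remainder -79/62x_2 - 158/31 ≠ 0; add h_6 = -79/62x_2 - 158/31 to the basis.

The other S-polynomials (S(f_1,f_4), S(f_2,f_3), S(f_2,f_4), S(f_3,f_4), S(f_1,h_5), S(f_2,h_5), S(f_3,h_5), S(f_4,h_5), S(f_1,h_6), S(f_2,h_6), S(f_3,h_6), S(f_4,h_6), S(h_5,h_6)) all reduce to 0 modulo the current basis, so we have a Gröbner basis.
Inter-reduce: drop elements whose leading term is divisible by another's, tail-reduce, and make monic.
Reduced Gröbner basis: {x_1 - 3, x_2 + 4}.

Elimination: the polynomial x_2 + 4 lies in the elimination ideal for x_2, so x_2 ∈ {-4}. For each such x_2, the remaining basis elements (now univariate) give the rest of the solution.
  x_2 = -4: the earlier basis element becomes x_1 - 3 = 0, giving x_1 = 3 — point (3, -4).
Each listed point satisfies every original equation (direct substitution).

{(3, -4)}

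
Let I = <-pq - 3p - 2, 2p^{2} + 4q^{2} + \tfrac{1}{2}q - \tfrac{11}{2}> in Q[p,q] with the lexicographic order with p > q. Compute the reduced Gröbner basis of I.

G = {p - q^{3} - \tfrac{25}{8}q^{2} + q + \tfrac{33}{8}, q^{4} + \tfrac{49}{8}q^{3} + \tfrac{67}{8}q^{2} - \tfrac{57}{8}q - \tfrac{83}{8}}

This is the nonlinear analogue of row-reducing a linear system.

f_1 = -pq - 3p - 2, LT = pq.
f_2 = 2p^{2} + 4q^{2} + \tfrac{1}{2}q - \tfrac{11}{2}, LT = p^{2}.

S(f_1,f_2): lcm = p^{2}q. S = 3p^{2} + 2p - 2q^{3} - \tfrac{1}{4}q^{2} + \tfrac{11}{4}q.
  reduce S modulo (f_1, f_2):
  remainder 2p - 2q^{3} - \tfrac{25}{4}q^{2} + 2q + \tfrac{33}{4} ≠ 0; add g_3 = 2p - 2q^{3} - \tfrac{25}{4}q^{2} + 2q + \tfrac{33}{4} to the basis.

S(f_1,g_3): lcm = pq. S = 3p + q^{4} + \tfrac{25}{8}q^{3} - q^{2} - \tfrac{33}{8}q + 2.
  reduce S modulo (f_1, f_2, g_3):
  remainder q^{4} + \tfrac{49}{8}q^{3} + \tfrac{67}{8}q^{2} - \tfrac{57}{8}q - \tfrac{83}{8} ≠ 0; add g_4 = q^{4} + \tfrac{49}{8}q^{3} + \tfrac{67}{8}q^{2} - \tfrac{57}{8}q - \tfrac{83}{8} to the basis.

The other S-polynomials (S(f_2,g_3), S(f_1,g_4), S(f_2,g_4), S(g_3,g_4)) all reduce to 0 modulo the current basis, so we have a Gröbner basis.
Inter-reduce: drop elements whose leading term is divisible by another's, tail-reduce, and make monic.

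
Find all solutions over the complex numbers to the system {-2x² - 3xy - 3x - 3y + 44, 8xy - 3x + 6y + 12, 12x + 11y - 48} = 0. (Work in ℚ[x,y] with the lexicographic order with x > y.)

{(4, 0)}

Compute a lex Gröbner basis by Buchberger's algorithm.
f_1 = -2x² - 3xy - 3x - 3y + 44, LT = x².
f_2 = 8xy - 3x + 6y + 12, LT = xy.
f_3 = 12x + 11y - 48, LT = x.

S(f_1,f_2): lcm = x²y. S = ⅜x² + 3/2xy² + ¾xy - 3/2x + 3/2y² - 22y.
  reduce S modulo (f_1, f_2, f_3):
  remainder ⅜y² - 3039/128y ≠ 0; add h_4 = ⅜y² - 3039/128y to the basis.

S(f_1,f_3): lcm = x². S = 7/12xy + 11/2x + 3/2y - 22.
  reduce S modulo (f_1, f_2, f_3, h_4):
  remainder -535/128y ≠ 0; add h_5 = -535/128y to the basis.

The other S-polynomials (S(f_2,f_3), S(f_1,h_4), S(f_2,h_4), S(f_3,h_4), S(f_1,h_5), S(f_2,h_5), S(f_3,h_5), S(h_4,h_5)) all reduce to 0 modulo the current basis, so we have a Gröbner basis.
Inter-reduce: drop elements whose leading term is divisible by another's, tail-reduce, and make monic.
Reduced Gröbner basis: {x - 4, y}.

The lex basis is triangular: the last element involves only y. Solving y = 0 gives y ∈ {0}; substituting each value into the earlier elements determines the remaining variables.
  y = 0: the earlier basis element becomes x - 4 = 0, giving x = 4 — point (4, 0).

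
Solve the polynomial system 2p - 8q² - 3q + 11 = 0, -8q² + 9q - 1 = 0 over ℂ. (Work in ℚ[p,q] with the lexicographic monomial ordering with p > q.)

{(-21/4, 1/8), (0, 1)}

Compute a lex Gröbner basis by Buchberger's algorithm.
f_1 = 2p - 8q² - 3q + 11, LT = p.
f_2 = -8q² + 9q - 1, LT = q².

The S-polynomials (S(f_1,f_2)) all reduce to 0 modulo the current basis, so we have a Gröbner basis.
Inter-reduce: drop elements whose leading term is divisible by another's, tail-reduce, and make monic.
Reduced Gröbner basis: {p - 6q + 6, q² - 9/8q + ⅛}.

A lex Gröbner basis eliminates variables successively. Here q² - 9/8q + ⅛ depends only on q, with roots {1/8, 1}; lifting each root through the earlier basis elements recovers the full solutions.
  q = 1/8: the earlier basis element becomes p + 21/4 = 0, giving p = -21/4 — point (-21/4, 1/8).
  q = 1: the earlier basis element becomes p = 0, giving p = 0 — point (0, 1).
Substituting each solution back into the original system confirms all equations vanish.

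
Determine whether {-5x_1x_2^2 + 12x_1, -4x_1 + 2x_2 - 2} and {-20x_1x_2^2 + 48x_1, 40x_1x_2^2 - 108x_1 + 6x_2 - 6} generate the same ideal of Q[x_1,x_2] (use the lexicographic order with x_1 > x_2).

Yes, the ideals are equal.

Equality of ideals is decidable: compute both reduced Gröbner bases (unique for the ordering) and check whether they agree.
Buchberger on the first generating set:
f_1 = -5x_1x_2^2 + 12x_1, LT = x_1x_2^2.
f_2 = -4x_1 + 2x_2 - 2, LT = x_1.

S(f_1,f_2): lcm = x_1x_2^2. S = -12/5x_1 + 1/2x_2^3 - 1/2x_2^2.
  leading term x_1: subtract (3/5)·f_2 from -12/5x_1 + 1/2x_2^3 - 1/2x_2^2 → 1/2x_2^3 - 1/2x_2^2 - 6/5x_2 + 6/5
  leading term x_2^3: no divisor's leading term divides it; move 1/2x_2^3 to the remainder.
  leading term x_2^2: no divisor's leading term divides it; move -1/2x_2^2 to the remainder.
  leading term x_2: no divisor's leading term divides it; move -6/5x_2 to the remainder.
  leading term 1: no divisor's leading term divides it; move 6/5 to the remainder.
  remainder 1/2x_2^3 - 1/2x_2^2 - 6/5x_2 + 6/5 ≠ 0; add g_3 = 1/2x_2^3 - 1/2x_2^2 - 6/5x_2 + 6/5 to the basis.

The other S-polynomials (S(f_1,g_3), S(f_2,g_3)) all reduce to 0 modulo the current basis, so we have a Gröbner basis.
Inter-reduce: drop elements whose leading term is divisible by another's, tail-reduce, and make monic.
Reduced Gröbner basis: {x_1 - 1/2x_2 + 1/2, x_2^3 - x_2^2 - 12/5x_2 + 12/5}.

Buchberger on the second generating set:
h_1 = -20x_1x_2^2 + 48x_1, LT = x_1x_2^2.
h_2 = 40x_1x_2^2 - 108x_1 + 6x_2 - 6, LT = x_1x_2^2.

S(h_1,h_2): lcm = x_1x_2^2. S = 3/10x_1 - 3/20x_2 + 3/20.
  leading term x_1: no divisor's leading term divides it; move 3/10x_1 to the remainder.
  leading term x_2: no divisor's leading term divides it; move -3/20x_2 to the remainder.
  leading term 1: no divisor's leading term divides it; move 3/20 to the remainder.
  remainder 3/10x_1 - 3/20x_2 + 3/20 ≠ 0; add k_3 = 3/10x_1 - 3/20x_2 + 3/20 to the basis.

S(h_1,k_3): lcm = x_1x_2^2. S = -12/5x_1 + 1/2x_2^3 - 1/2x_2^2.
  leading term x_1: subtract (-8)·k_3 from -12/5x_1 + 1/2x_2^3 - 1/2x_2^2 → 1/2x_2^3 - 1/2x_2^2 - 6/5x_2 + 6/5
  leading term x_2^3: no divisor's leading term divides it; move 1/2x_2^3 to the remainder.
  leading term x_2^2: no divisor's leading term divides it; move -1/2x_2^2 to the remainder.
  leading term x_2: no divisor's leading term divides it; move -6/5x_2 to the remainder.
  leading term 1: no divisor's leading term divides it; move 6/5 to the remainder.
  remainder 1/2x_2^3 - 1/2x_2^2 - 6/5x_2 + 6/5 ≠ 0; add k_4 = 1/2x_2^3 - 1/2x_2^2 - 6/5x_2 + 6/5 to the basis.

The other S-polynomials (S(h_2,k_3), S(h_1,k_4), S(h_2,k_4), S(k_3,k_4)) all reduce to 0 modulo the current basis, so we have a Gröbner basis.
Inter-reduce: drop elements whose leading term is divisible by another's, tail-reduce, and make monic.
Reduced Gröbner basis: {x_1 - 1/2x_2 + 1/2, x_2^3 - x_2^2 - 12/5x_2 + 12/5}.

These coincide, so the ideals are equal.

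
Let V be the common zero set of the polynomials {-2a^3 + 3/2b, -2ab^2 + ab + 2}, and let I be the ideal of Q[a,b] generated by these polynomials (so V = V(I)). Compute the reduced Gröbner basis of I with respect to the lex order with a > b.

f_1 = -2a^3 + 3/2b, LT = a^3.
f_2 = -2ab^2 + ab + 2, LT = ab^2.

S(f_1,f_2): lcm = a^3b^2. S = 1/2a^3b + a^2 - 3/4b^3.
  leading term a^3b: subtract (-1/4b)·f_1 from 1/2a^3b + a^2 - 3/4b^3 → a^2 - 3/4b^3 + 3/8b^2
  leading term a^2: no divisor's leading term divides it; move a^2 to the remainder.
  leading term b^3: no divisor's leading term divides it; move -3/4b^3 to the remainder.
  leading term b^2: no divisor's leading term divides it; move 3/8b^2 to the remainder.
  remainder a^2 - 3/4b^3 + 3/8b^2 ≠ 0; add g_3 = a^2 - 3/4b^3 + 3/8b^2 to the basis.

S(f_1,g_3): lcm = a^3. S = 3/4ab^3 - 3/8ab^2 - 3/4b.
  leading term ab^3: subtract (-3/8b)·f_2 from 3/4ab^3 - 3/8ab^2 - 3/4b → 0
  remainder 0.

S(f_2,g_3): lcm = a^2b^2. S = -1/2a^2b - a + 3/4b^5 - 3/8b^4.
  leading term a^2b: subtract (-1/2b)·g_3 from -1/2a^2b - a + 3/4b^5 - 3/8b^4 → -a + 3/4b^5 - 3/4b^4 + 3/16b^3
  leading term a: no divisor's leading term divides it; move -a to the remainder.
  leading term b^5: no divisor's leading term divides it; move 3/4b^5 to the remainder.
  leading term b^4: no divisor's leading term divides it; move -3/4b^4 to the remainder.
  leading term b^3: no divisor's leading term divides it; move 3/16b^3 to the remainder.
  remainder -a + 3/4b^5 - 3/4b^4 + 3/16b^3 ≠ 0; add g_4 = -a + 3/4b^5 - 3/4b^4 + 3/16b^3 to the basis.

S(f_1,g_4): lcm = a^3. S = 3/4a^2b^5 - 3/4a^2b^4 + 3/16a^2b^3 - 3/4b.
  leading term a^2b^5: subtract (-3/8ab^3)·f_2 from 3/4a^2b^5 - 3/4a^2b^4 + 3/16a^2b^3 - 3/4b → -3/8a^2b^4 + 3/16a^2b^3 + 3/4ab^3 - 3/4b
  leading term a^2b^4: subtract (3/16ab^2)·f_2 from -3/8a^2b^4 + 3/16a^2b^3 + 3/4ab^3 - 3/4b → 3/4ab^3 - 3/8ab^2 - 3/4b
  leading term ab^3: subtract (-3/8b)·f_2 from 3/4ab^3 - 3/8ab^2 - 3/4b → 0
  remainder 0.

S(f_2,g_4): lcm = ab^2. S = -1/2ab + 3/4b^7 - 3/4b^6 + 3/16b^5 - 1.
  leading term ab: subtract (1/2b)·g_4 from -1/2ab + 3/4b^7 - 3/4b^6 + 3/16b^5 - 1 → 3/4b^7 - 9/8b^6 + 9/16b^5 - 3/32b^4 - 1
  leading term b^7: no divisor's leading term divides it; move 3/4b^7 to the remainder.
  leading term b^6: no divisor's leading term divides it; move -9/8b^6 to the remainder.
  leading term b^5: no divisor's leading term divides it; move 9/16b^5 to the remainder.
  leading term b^4: no divisor's leading term divides it; move -3/32b^4 to the remainder.
  leading term 1: no divisor's leading term divides it; move -1 to the remainder.
  remainder 3/4b^7 - 9/8b^6 + 9/16b^5 - 3/32b^4 - 1 ≠ 0; add g_5 = 3/4b^7 - 9/8b^6 + 9/16b^5 - 3/32b^4 - 1 to the basis.

S(g_3,g_4): lcm = a^2. S = 3/4ab^5 - 3/4ab^4 + 3/16ab^3 - 3/4b^3 + 3/8b^2.
  leading term ab^5: subtract (-3/8b^3)·f_2 from 3/4ab^5 - 3/4ab^4 + 3/16ab^3 - 3/4b^3 + 3/8b^2 → -3/8ab^4 + 3/16ab^3 + 3/8b^2
  leading term ab^4: subtract (3/16b^2)·f_2 from -3/8ab^4 + 3/16ab^3 + 3/8b^2 → 0
  remainder 0.

S(f_1,g_5): leading monomials are coprime, so the S-polynomial reduces to 0 (Buchberger's first criterion).
S(f_2,g_5): lcm = ab^7. S = ab^6 - 3/4ab^5 + 1/8ab^4 + 4/3a - b^5.
  leading term ab^6: subtract (-1/2b^4)·f_2 from ab^6 - 3/4ab^5 + 1/8ab^4 + 4/3a - b^5 → -1/4ab^5 + 1/8ab^4 + 4/3a - b^5 + b^4
  leading term ab^5: subtract (1/8b^3)·f_2 from -1/4ab^5 + 1/8ab^4 + 4/3a - b^5 + b^4 → 4/3a - b^5 + b^4 - 1/4b^3
  leading term a: subtract (-4/3)·g_4 from 4/3a - b^5 + b^4 - 1/4b^3 → 0
  remainder 0.

S(g_3,g_5): leading monomials are coprime, so the S-polynomial reduces to 0 (Buchberger's first criterion).
S(g_4,g_5): leading monomials are coprime, so the S-polynomial reduces to 0 (Buchberger's first criterion).
Every S-polynomial of the final basis reduces to 0, so we have a Gröbner basis.
Inter-reduce: drop elements whose leading term is divisible by another's, tail-reduce, and make monic.

G = {a - 3/4b^5 + 3/4b^4 - 3/16b^3, b^7 - 3/2b^6 + 3/4b^5 - 1/8b^4 - 4/3}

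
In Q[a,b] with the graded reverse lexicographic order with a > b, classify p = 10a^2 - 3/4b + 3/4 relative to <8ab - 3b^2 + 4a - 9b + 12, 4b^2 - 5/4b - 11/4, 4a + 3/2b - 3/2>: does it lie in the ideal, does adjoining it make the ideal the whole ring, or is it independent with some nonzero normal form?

10a^2 - 3/4b + 3/4 lies in I (it reduces to 0).

First compute the reduced Gröbner basis of I by Buchberger's algorithm.
f_1 = 8ab - 3b^2 + 4a - 9b + 12, LT = ab.
f_2 = 4b^2 - 5/4b - 11/4, LT = b^2.
f_3 = 4a + 3/2b - 3/2, LT = a.

S(f_1,f_2): lcm = ab^2. S = -3/8b^3 + 13/16ab - 9/8b^2 + 11/16a + 3/2b.
  reduce S modulo (f_1, f_2, f_3):
  remainder 225/128b - 225/128 ≠ 0; add h_4 = 225/128b - 225/128 to the basis.

The other S-polynomials (S(f_1,f_3), S(f_2,f_3), S(f_1,h_4), S(f_2,h_4), S(f_3,h_4)) all reduce to 0 modulo the current basis, so we have a Gröbner basis.
Inter-reduce: drop elements whose leading term is divisible by another's, tail-reduce, and make monic.
Reduced Gröbner basis: {a, b - 1}.
Label its elements g_1 = a, g_2 = b - 1.

Reduce p = 10a^2 - 3/4b + 3/4 modulo G:
  leading term a^2: subtract (10a)·g_1 from 10a^2 - 3/4b + 3/4 → -3/4b + 3/4
  leading term b: subtract (-3/4)·g_2 from -3/4b + 3/4 → 0
  normal form = 0.
Since the normal form is 0, p ∈ I.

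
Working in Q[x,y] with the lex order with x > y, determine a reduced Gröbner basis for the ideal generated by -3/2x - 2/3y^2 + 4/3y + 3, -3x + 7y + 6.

f_1 = -3/2x - 2/3y^2 + 4/3y + 3, LT = x.
f_2 = -3x + 7y + 6, LT = x.

S(f_1,f_2): lcm = x. S = 4/9y^2 + 13/9y.
  leading term y^2: no divisor's leading term divides it; move 4/9y^2 to the remainder.
  leading term y: no divisor's leading term divides it; move 13/9y to the remainder.
  remainder 4/9y^2 + 13/9y ≠ 0; add g_3 = 4/9y^2 + 13/9y to the basis.

The other S-polynomials (S(f_1,g_3), S(f_2,g_3)) all reduce to 0 modulo the current basis, so we have a Gröbner basis.
Inter-reduce: drop elements whose leading term is divisible by another's, tail-reduce, and make monic.

G = {x - 7/3y - 2, y^2 + 13/4y}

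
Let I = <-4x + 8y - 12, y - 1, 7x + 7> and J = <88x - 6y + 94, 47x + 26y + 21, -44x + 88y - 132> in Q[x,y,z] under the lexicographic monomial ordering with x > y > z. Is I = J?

Two ideals are equal iff their reduced Gröbner bases coincide (the reduced basis is unique for a fixed ordering).
Buchberger on the first generating set:
f_1 = -4x + 8y - 12, LT = x.
f_2 = y - 1, LT = y.
f_3 = 7x + 7, LT = x.

The S-polynomials (S(f_1,f_2), S(f_1,f_3), S(f_2,f_3)) all reduce to 0 modulo the current basis, so we have a Gröbner basis.
Inter-reduce: drop elements whose leading term is divisible by another's, tail-reduce, and make monic.
Reduced Gröbner basis: {x + 1, y - 1}.

Buchberger on the second generating set:
h_1 = 88x - 6y + 94, LT = x.
h_2 = 47x + 26y + 21, LT = x.
h_3 = -44x + 88y - 132, LT = x.

S(h_1,h_2): lcm = x. S = -1285/2068y + 1285/2068.
  leading term y: no divisor's leading term divides it; move -1285/2068y to the remainder.
  leading term 1: no divisor's leading term divides it; move 1285/2068 to the remainder.
  remainder -1285/2068y + 1285/2068 ≠ 0; add k_4 = -1285/2068y + 1285/2068 to the basis.

The other S-polynomials (S(h_1,h_3), S(h_2,h_3), S(h_1,k_4), S(h_2,k_4), S(h_3,k_4)) all reduce to 0 modulo the current basis, so we have a Gröbner basis.
Inter-reduce: drop elements whose leading term is divisible by another's, tail-reduce, and make monic.
Reduced Gröbner basis: {x + 1, y - 1}.

The two bases agree; hence the ideals are identical.

Yes, the ideals are equal.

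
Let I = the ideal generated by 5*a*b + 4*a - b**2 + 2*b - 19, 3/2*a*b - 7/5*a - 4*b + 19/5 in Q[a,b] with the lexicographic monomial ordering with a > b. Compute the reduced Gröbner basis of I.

f_1 = 5*a*b + 4*a - b**2 + 2*b - 19, LT = a*b.
f_2 = 3/2*a*b - 7/5*a - 4*b + 19/5, LT = a*b.

S(f_1,f_2): lcm = a*b. S = 26/15*a - 1/5*b**2 + 46/15*b - 19/3.
  leading term a: no divisor's leading term divides it; move 26/15*a to the remainder.
  leading term b**2: no divisor's leading term divides it; move -1/5*b**2 to the remainder.
  leading term b: no divisor's leading term divides it; move 46/15*b to the remainder.
  leading term 1: no divisor's leading term divides it; move -19/3 to the remainder.
  remainder 26/15*a - 1/5*b**2 + 46/15*b - 19/3 ≠ 0; add g_3 = 26/15*a - 1/5*b**2 + 46/15*b - 19/3 to the basis.

S(f_1,g_3): lcm = a*b. S = 4/5*a + 3/26*b**3 - 128/65*b**2 + 527/130*b - 19/5.
  leading term a: subtract (6/13)·g_3 from 4/5*a + 3/26*b**3 - 128/65*b**2 + 527/130*b - 19/5 → 3/26*b**3 - 122/65*b**2 + 343/130*b - 57/65
  leading term b**3: no divisor's leading term divides it; move 3/26*b**3 to the remainder.
  leading term b**2: no divisor's leading term divides it; move -122/65*b**2 to the remainder.
  leading term b: no divisor's leading term divides it; move 343/130*b to the remainder.
  leading term 1: no divisor's leading term divides it; move -57/65 to the remainder.
  remainder 3/26*b**3 - 122/65*b**2 + 343/130*b - 57/65 ≠ 0; add g_4 = 3/26*b**3 - 122/65*b**2 + 343/130*b - 57/65 to the basis.

The other S-polynomials (S(f_2,g_3), S(f_1,g_4), S(f_2,g_4), S(g_3,g_4)) all reduce to 0 modulo the current basis, so we have a Gröbner basis.
Inter-reduce: drop elements whose leading term is divisible by another's, tail-reduce, and make monic.

G = {a - 3/26*b**2 + 23/13*b - 95/26, b**3 - 244/15*b**2 + 343/15*b - 38/5}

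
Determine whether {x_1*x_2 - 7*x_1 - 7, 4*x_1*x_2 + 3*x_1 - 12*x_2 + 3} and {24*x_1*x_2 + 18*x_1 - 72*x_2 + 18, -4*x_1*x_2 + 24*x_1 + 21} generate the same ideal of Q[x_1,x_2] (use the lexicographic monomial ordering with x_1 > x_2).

Two ideals are equal iff their reduced Gröbner bases coincide (the reduced basis is unique for a fixed ordering).
Buchberger on the first generating set:
f_1 = x_1*x_2 - 7*x_1 - 7, LT = x_1*x_2.
f_2 = 4*x_1*x_2 + 3*x_1 - 12*x_2 + 3, LT = x_1*x_2.

S(f_1,f_2): lcm = x_1*x_2. S = -31/4*x_1 + 3*x_2 - 31/4.
  leading term x_1: no divisor's leading term divides it; move -31/4*x_1 to the remainder.
  leading term x_2: no divisor's leading term divides it; move 3*x_2 to the remainder.
  leading term 1: no divisor's leading term divides it; move -31/4 to the remainder.
  remainder -31/4*x_1 + 3*x_2 - 31/4 ≠ 0; add g_3 = -31/4*x_1 + 3*x_2 - 31/4 to the basis.

S(f_1,g_3): lcm = x_1*x_2. S = -7*x_1 + 12/31*x_2**2 - x_2 - 7.
  leading term x_1: subtract (28/31)·g_3 from -7*x_1 + 12/31*x_2**2 - x_2 - 7 → 12/31*x_2**2 - 115/31*x_2
  leading term x_2**2: no divisor's leading term divides it; move 12/31*x_2**2 to the remainder.
  leading term x_2: no divisor's leading term divides it; move -115/31*x_2 to the remainder.
  remainder 12/31*x_2**2 - 115/31*x_2 ≠ 0; add g_4 = 12/31*x_2**2 - 115/31*x_2 to the basis.

S(f_2,g_3): lcm = x_1*x_2. S = 3/4*x_1 + 12/31*x_2**2 - 4*x_2 + 3/4.
  leading term x_1: subtract (-3/31)·g_3 from 3/4*x_1 + 12/31*x_2**2 - 4*x_2 + 3/4 → 12/31*x_2**2 - 115/31*x_2
  leading term x_2**2: subtract (1)·g_4 from 12/31*x_2**2 - 115/31*x_2 → 0
  remainder 0.

S(f_1,g_4): lcm = x_1*x_2**2. S = 31/12*x_1*x_2 - 7*x_2.
  leading term x_1*x_2: subtract (31/12)·f_1 from 31/12*x_1*x_2 - 7*x_2 → 217/12*x_1 - 7*x_2 + 217/12
  leading term x_1: subtract (-7/3)·g_3 from 217/12*x_1 - 7*x_2 + 217/12 → 0
  remainder 0.

S(f_2,g_4): lcm = x_1*x_2**2. S = 31/3*x_1*x_2 - 3*x_2**2 + 3/4*x_2.
  leading term x_1*x_2: subtract (31/3)·f_1 from 31/3*x_1*x_2 - 3*x_2**2 + 3/4*x_2 → 217/3*x_1 - 3*x_2**2 + 3/4*x_2 + 217/3
  leading term x_1: subtract (-28/3)·g_3 from 217/3*x_1 - 3*x_2**2 + 3/4*x_2 + 217/3 → -3*x_2**2 + 115/4*x_2
  leading term x_2**2: subtract (-31/4)·g_4 from -3*x_2**2 + 115/4*x_2 → 0
  remainder 0.

S(g_3,g_4): leading monomials are coprime, so the S-polynomial reduces to 0 (Buchberger's first criterion).
Every S-polynomial of the final basis reduces to 0, so we have a Gröbner basis.
Inter-reduce: drop elements whose leading term is divisible by another's, tail-reduce, and make monic.
Reduced Gröbner basis: {x_1 - 12/31*x_2 + 1, x_2**2 - 115/12*x_2}.

Buchberger on the second generating set:
h_1 = 24*x_1*x_2 + 18*x_1 - 72*x_2 + 18, LT = x_1*x_2.
h_2 = -4*x_1*x_2 + 24*x_1 + 21, LT = x_1*x_2.

S(h_1,h_2): lcm = x_1*x_2. S = 27/4*x_1 - 3*x_2 + 6.
  leading term x_1: no divisor's leading term divides it; move 27/4*x_1 to the remainder.
  leading term x_2: no divisor's leading term divides it; move -3*x_2 to the remainder.
  leading term 1: no divisor's leading term divides it; move 6 to the remainder.
  remainder 27/4*x_1 - 3*x_2 + 6 ≠ 0; add k_3 = 27/4*x_1 - 3*x_2 + 6 to the basis.

S(h_1,k_3): lcm = x_1*x_2. S = 3/4*x_1 + 4/9*x_2**2 - 35/9*x_2 + 3/4.
  leading term x_1: subtract (1/9)·k_3 from 3/4*x_1 + 4/9*x_2**2 - 35/9*x_2 + 3/4 → 4/9*x_2**2 - 32/9*x_2 + 1/12
  leading term x_2**2: no divisor's leading term divides it; move 4/9*x_2**2 to the remainder.
  leading term x_2: no divisor's leading term divides it; move -32/9*x_2 to the remainder.
  leading term 1: no divisor's leading term divides it; move 1/12 to the remainder.
  remainder 4/9*x_2**2 - 32/9*x_2 + 1/12 ≠ 0; add k_4 = 4/9*x_2**2 - 32/9*x_2 + 1/12 to the basis.

S(h_2,k_3): lcm = x_1*x_2. S = -6*x_1 + 4/9*x_2**2 - 8/9*x_2 - 21/4.
  leading term x_1: subtract (-8/9)·k_3 from -6*x_1 + 4/9*x_2**2 - 8/9*x_2 - 21/4 → 4/9*x_2**2 - 32/9*x_2 + 1/12
  leading term x_2**2: subtract (1)·k_4 from 4/9*x_2**2 - 32/9*x_2 + 1/12 → 0
  remainder 0.

S(h_1,k_4): lcm = x_1*x_2**2. S = 35/4*x_1*x_2 - 3/16*x_1 - 3*x_2**2 + 3/4*x_2.
  leading term x_1*x_2: subtract (35/96)·h_1 from 35/4*x_1*x_2 - 3/16*x_1 - 3*x_2**2 + 3/4*x_2 → -27/4*x_1 - 3*x_2**2 + 27*x_2 - 105/16
  leading term x_1: subtract (-1)·k_3 from -27/4*x_1 - 3*x_2**2 + 27*x_2 - 105/16 → -3*x_2**2 + 24*x_2 - 9/16
  leading term x_2**2: subtract (-27/4)·k_4 from -3*x_2**2 + 24*x_2 - 9/16 → 0
  remainder 0.

S(h_2,k_4): lcm = x_1*x_2**2. S = 2*x_1*x_2 - 3/16*x_1 - 21/4*x_2.
  leading term x_1*x_2: subtract (1/12)·h_1 from 2*x_1*x_2 - 3/16*x_1 - 21/4*x_2 → -27/16*x_1 + 3/4*x_2 - 3/2
  leading term x_1: subtract (-1/4)·k_3 from -27/16*x_1 + 3/4*x_2 - 3/2 → 0
  remainder 0.

S(k_3,k_4): leading monomials are coprime, so the S-polynomial reduces to 0 (Buchberger's first criterion).
Every S-polynomial of the final basis reduces to 0, so we have a Gröbner basis.
Inter-reduce: drop elements whose leading term is divisible by another's, tail-reduce, and make monic.
Reduced Gröbner basis: {x_1 - 4/9*x_2 + 8/9, x_2**2 - 8*x_2 + 3/16}.

Since the reduced bases disagree, the two ideals are not the same.

No, the ideals differ.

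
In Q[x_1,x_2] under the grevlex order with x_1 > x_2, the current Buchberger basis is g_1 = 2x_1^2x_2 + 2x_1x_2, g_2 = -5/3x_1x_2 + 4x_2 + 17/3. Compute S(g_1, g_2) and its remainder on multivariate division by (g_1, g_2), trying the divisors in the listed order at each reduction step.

lcm(LM(g_1), LM(g_2)) = x_1^2x_2.
S = (lcm/LT(g_1))·g_1 − (lcm/LT(g_2))·g_2 = 17/5x_1x_2 + 17/5x_1.
Reduce S modulo (g_1, g_2) in that order:
  leading term x_1x_2: subtract (-51/25)·g_2 from 17/5x_1x_2 + 17/5x_1 → 17/5x_1 + 204/25x_2 + 289/25
  leading term x_1: no divisor's leading term divides it; move 17/5x_1 to the remainder.
  leading term x_2: no divisor's leading term divides it; move 204/25x_2 to the remainder.
  leading term 1: no divisor's leading term divides it; move 289/25 to the remainder.
The remainder 17/5x_1 + 204/25x_2 + 289/25 is nonzero, so it would be added as the next basis element.

S(g_1, g_2) = 17/5x_1x_2 + 17/5x_1; remainder on division = 17/5x_1 + 204/25x_2 + 289/25.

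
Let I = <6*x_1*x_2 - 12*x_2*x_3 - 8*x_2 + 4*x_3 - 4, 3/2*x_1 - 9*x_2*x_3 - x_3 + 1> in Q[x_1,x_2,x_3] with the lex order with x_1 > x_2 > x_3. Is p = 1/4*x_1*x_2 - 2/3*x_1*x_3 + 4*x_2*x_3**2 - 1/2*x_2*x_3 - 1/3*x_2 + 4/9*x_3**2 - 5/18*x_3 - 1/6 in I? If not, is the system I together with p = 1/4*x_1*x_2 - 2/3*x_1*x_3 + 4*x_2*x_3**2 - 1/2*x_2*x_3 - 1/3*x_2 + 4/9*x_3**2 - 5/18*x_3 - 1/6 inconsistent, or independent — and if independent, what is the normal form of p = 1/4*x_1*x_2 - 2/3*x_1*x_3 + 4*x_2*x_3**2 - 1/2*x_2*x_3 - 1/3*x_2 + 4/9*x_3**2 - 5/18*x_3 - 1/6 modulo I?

First compute the reduced Gröbner basis of I by Buchberger's algorithm.
f_1 = 6*x_1*x_2 - 12*x_2*x_3 - 8*x_2 + 4*x_3 - 4, LT = x_1*x_2.
f_2 = 3/2*x_1 - 9*x_2*x_3 - x_3 + 1, LT = x_1.

S(f_1,f_2): lcm = x_1*x_2. S = 6*x_2**2*x_3 - 4/3*x_2*x_3 - 2*x_2 + 2/3*x_3 - 2/3.
  reduce S modulo (f_1, f_2):
  remainder 6*x_2**2*x_3 - 4/3*x_2*x_3 - 2*x_2 + 2/3*x_3 - 2/3 ≠ 0; add h_3 = 6*x_2**2*x_3 - 4/3*x_2*x_3 - 2*x_2 + 2/3*x_3 - 2/3 to the basis.

The other S-polynomials (S(f_1,h_3), S(f_2,h_3)) all reduce to 0 modulo the current basis, so we have a Gröbner basis.
Inter-reduce: drop elements whose leading term is divisible by another's, tail-reduce, and make monic.
Reduced Gröbner basis: {x_1 - 6*x_2*x_3 - 2/3*x_3 + 2/3, x_2**2*x_3 - 2/9*x_2*x_3 - 1/3*x_2 + 1/9*x_3 - 1/9}.
Label its elements g_1 = x_1 - 6*x_2*x_3 - 2/3*x_3 + 2/3, g_2 = x_2**2*x_3 - 2/9*x_2*x_3 - 1/3*x_2 + 1/9*x_3 - 1/9.

Reduce p = 1/4*x_1*x_2 - 2/3*x_1*x_3 + 4*x_2*x_3**2 - 1/2*x_2*x_3 - 1/3*x_2 + 4/9*x_3**2 - 5/18*x_3 - 1/6 modulo G:
  leading term x_1*x_2: subtract (1/4*x_2)·g_1 from 1/4*x_1*x_2 - 2/3*x_1*x_3 + 4*x_2*x_3**2 - 1/2*x_2*x_3 - 1/3*x_2 + 4/9*x_3**2 - 5/18*x_3 - 1/6 → -2/3*x_1*x_3 + 3/2*x_2**2*x_3 + 4*x_2*x_3**2 - 1/3*x_2*x_3 - 1/2*x_2 + 4/9*x_3**2 - 5/18*x_3 - 1/6
  leading term x_1*x_3: subtract (-2/3*x_3)·g_1 from -2/3*x_1*x_3 + 3/2*x_2**2*x_3 + 4*x_2*x_3**2 - 1/3*x_2*x_3 - 1/2*x_2 + 4/9*x_3**2 - 5/18*x_3 - 1/6 → 3/2*x_2**2*x_3 - 1/3*x_2*x_3 - 1/2*x_2 + 1/6*x_3 - 1/6
  leading term x_2**2*x_3: subtract (3/2)·g_2 from 3/2*x_2**2*x_3 - 1/3*x_2*x_3 - 1/2*x_2 + 1/6*x_3 - 1/6 → 0
  normal form = 0.
Since the normal form is 0, p ∈ I.

1/4*x_1*x_2 - 2/3*x_1*x_3 + 4*x_2*x_3**2 - 1/2*x_2*x_3 - 1/3*x_2 + 4/9*x_3**2 - 5/18*x_3 - 1/6 lies in I (it reduces to 0).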